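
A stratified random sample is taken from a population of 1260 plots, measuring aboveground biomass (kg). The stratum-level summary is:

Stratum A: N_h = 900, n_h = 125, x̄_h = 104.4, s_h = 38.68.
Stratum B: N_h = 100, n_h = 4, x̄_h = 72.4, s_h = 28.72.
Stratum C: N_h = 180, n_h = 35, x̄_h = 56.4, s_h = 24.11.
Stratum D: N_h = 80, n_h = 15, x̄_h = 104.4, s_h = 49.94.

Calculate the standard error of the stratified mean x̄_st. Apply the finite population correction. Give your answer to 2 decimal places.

SE(x̄_st) ≈ 2.71

V̂(x̄_st) = Σ W_h² (1 − n_h/N_h) s_h²/n_h, with W_h = N_h/N and N = 1260:
  stratum A: (900/1260)²·(1 − 125/900)·38.68²/125 = 5.25855
  stratum B: (100/1260)²·(1 − 4/100)·28.72²/4 = 1.24692
  stratum C: (180/1260)²·(1 − 35/180)·24.11²/35 = 0.27304
  stratum D: (80/1260)²·(1 − 15/80)·49.94²/15 = 0.544588
V̂(x̄_st) = 7.3231
SE(x̄_st) = √7.3231 = 2.70612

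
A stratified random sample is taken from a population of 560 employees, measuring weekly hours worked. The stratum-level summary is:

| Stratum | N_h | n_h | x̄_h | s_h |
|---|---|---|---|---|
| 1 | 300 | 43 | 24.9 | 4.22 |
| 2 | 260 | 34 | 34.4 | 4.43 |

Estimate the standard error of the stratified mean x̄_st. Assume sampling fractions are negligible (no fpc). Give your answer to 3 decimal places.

SE(x̄_st) ≈ 0.493

V̂(x̄_st) = Σ W_h² s_h²/n_h, with W_h = N_h/N and N = 560:
  stratum 1: (300/560)²·4.22²/43 = 0.118856
  stratum 2: (260/560)²·4.43²/34 = 0.124423
V̂(x̄_st) = 0.243279
SE(x̄_st) = √0.243279 = 0.493233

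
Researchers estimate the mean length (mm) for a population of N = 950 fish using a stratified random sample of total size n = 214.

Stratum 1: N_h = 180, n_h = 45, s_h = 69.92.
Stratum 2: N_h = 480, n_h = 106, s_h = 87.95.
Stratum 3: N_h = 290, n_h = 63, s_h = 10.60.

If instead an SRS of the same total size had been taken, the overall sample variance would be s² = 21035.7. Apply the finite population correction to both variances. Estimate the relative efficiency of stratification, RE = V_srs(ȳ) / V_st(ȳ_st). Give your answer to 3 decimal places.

V̂(ȳ_st) = Σ W_h² (1 − n_h/N_h) s_h²/n_h, with W_h = N_h/N and N = 950:
  stratum 1: (180/950)²·(1 − 45/180)·69.92²/45 = 2.92516
  stratum 2: (480/950)²·(1 − 106/480)·87.95²/106 = 14.5155
  stratum 3: (290/950)²·(1 − 63/290)·10.60²/63 = 0.130091
V_st = 17.5707
V_srs = (1 − 214/950)·21035.7/214 = 76.1548
Relative efficiency = V_srs / V_st = 76.1548/17.5707 = 4.3342

RE ≈ 4.334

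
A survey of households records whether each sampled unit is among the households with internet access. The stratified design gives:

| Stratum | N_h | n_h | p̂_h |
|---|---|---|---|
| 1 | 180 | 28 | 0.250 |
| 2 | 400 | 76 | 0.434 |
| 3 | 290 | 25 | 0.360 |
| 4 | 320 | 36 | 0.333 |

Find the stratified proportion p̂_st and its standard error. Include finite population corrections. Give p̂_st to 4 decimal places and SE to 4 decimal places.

p̂_st ≈ 0.3610, SE ≈ 0.0369

N = 1190; stratum weights W_h = N_h/N.
p̂_st = Σ W_h p̂_h = (180·0.250 + 400·0.434 + 290·0.360 + 320·0.333)/1190 = 0.36097
V̂(p̂_st) = Σ W_h² (1 − n_h/N_h) p̂_h(1−p̂_h)/(n_h−1):
  stratum 1: (180/1190)²·(1 − 28/180)·0.250·0.750/27 = 0.000134171
  stratum 2: (400/1190)²·(1 − 76/400)·0.434·0.566/75 = 0.000299748
  stratum 3: (290/1190)²·(1 − 25/290)·0.360·0.640/24 = 0.00052098
  stratum 4: (320/1190)²·(1 − 36/320)·0.333·0.667/35 = 0.000407264
V̂(p̂_st) = 0.00136216; SE = √V̂ = 0.0369075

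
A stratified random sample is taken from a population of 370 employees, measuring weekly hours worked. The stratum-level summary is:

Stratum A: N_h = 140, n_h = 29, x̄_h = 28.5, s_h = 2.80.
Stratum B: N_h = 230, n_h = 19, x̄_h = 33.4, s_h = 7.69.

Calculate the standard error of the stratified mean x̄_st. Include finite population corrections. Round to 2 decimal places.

SE(x̄_st) ≈ 1.06

V̂(x̄_st) = Σ W_h² (1 − n_h/N_h) s_h²/n_h, with W_h = N_h/N and N = 370:
  stratum A: (140/370)²·(1 − 29/140)·2.80²/29 = 0.0306878
  stratum B: (230/370)²·(1 − 19/230)·7.69²/19 = 1.10333
V̂(x̄_st) = 1.13402
SE(x̄_st) = √1.13402 = 1.0649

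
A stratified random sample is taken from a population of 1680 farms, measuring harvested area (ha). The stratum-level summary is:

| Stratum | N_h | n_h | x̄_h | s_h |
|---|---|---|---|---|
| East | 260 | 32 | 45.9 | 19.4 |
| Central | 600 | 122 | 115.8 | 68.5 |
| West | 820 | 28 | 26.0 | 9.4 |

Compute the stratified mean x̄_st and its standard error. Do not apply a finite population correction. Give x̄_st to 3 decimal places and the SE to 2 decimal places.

x̄_st ≈ 61.151, SE ≈ 2.44

x̄_st = Σ W_h x̄_h = (260·45.9 + 600·115.8 + 820·26.0)/1680 = 61.15119
V̂(x̄_st) = Σ W_h² s_h²/n_h, with W_h = N_h/N and N = 1680:
  stratum East: (260/1680)²·19.4²/32 = 0.281697
  stratum Central: (600/1680)²·68.5²/122 = 4.90575
  stratum West: (820/1680)²·9.4²/28 = 0.751808
V̂(x̄_st) = 5.93925
SE(x̄_st) = √5.93925 = 2.43706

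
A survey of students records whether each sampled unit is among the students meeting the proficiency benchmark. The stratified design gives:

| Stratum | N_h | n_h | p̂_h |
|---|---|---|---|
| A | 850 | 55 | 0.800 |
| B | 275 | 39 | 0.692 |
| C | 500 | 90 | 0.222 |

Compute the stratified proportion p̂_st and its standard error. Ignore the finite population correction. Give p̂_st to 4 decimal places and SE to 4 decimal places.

p̂_st ≈ 0.6039, SE ≈ 0.0340

N = 1625; stratum weights W_h = N_h/N.
p̂_st = Σ W_h p̂_h = (850·0.800 + 275·0.692 + 500·0.222)/1625 = 0.60388
V̂(p̂_st) = Σ W_h² p̂_h(1−p̂_h)/(n_h−1):
  stratum A: (850/1625)²·0.800·0.200/54 = 0.000810695
  stratum B: (275/1625)²·0.692·0.308/38 = 0.000160632
  stratum C: (500/1625)²·0.222·0.778/89 = 0.000183728
V̂(p̂_st) = 0.00115505; SE = √V̂ = 0.0339861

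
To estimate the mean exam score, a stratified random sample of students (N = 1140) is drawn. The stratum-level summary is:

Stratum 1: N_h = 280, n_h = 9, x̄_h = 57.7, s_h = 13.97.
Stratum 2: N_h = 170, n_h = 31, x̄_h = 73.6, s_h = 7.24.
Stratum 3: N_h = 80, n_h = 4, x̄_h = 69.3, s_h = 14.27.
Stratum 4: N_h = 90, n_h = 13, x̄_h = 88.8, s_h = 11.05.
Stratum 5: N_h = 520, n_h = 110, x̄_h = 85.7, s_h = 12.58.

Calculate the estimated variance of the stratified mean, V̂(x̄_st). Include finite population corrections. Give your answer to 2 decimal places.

V̂(x̄_st) ≈ 1.82

V̂(x̄_st) = Σ W_h² (1 − n_h/N_h) s_h²/n_h, with W_h = N_h/N and N = 1140:
  stratum 1: (280/1140)²·(1 − 9/280)·13.97²/9 = 1.2661
  stratum 2: (170/1140)²·(1 − 31/170)·7.24²/31 = 0.0307446
  stratum 3: (80/1140)²·(1 − 4/80)·14.27²/4 = 0.238167
  stratum 4: (90/1140)²·(1 − 13/90)·11.05²/13 = 0.0500847
  stratum 5: (520/1140)²·(1 − 110/520)·12.58²/110 = 0.236019
V̂(x̄_st) = 1.82111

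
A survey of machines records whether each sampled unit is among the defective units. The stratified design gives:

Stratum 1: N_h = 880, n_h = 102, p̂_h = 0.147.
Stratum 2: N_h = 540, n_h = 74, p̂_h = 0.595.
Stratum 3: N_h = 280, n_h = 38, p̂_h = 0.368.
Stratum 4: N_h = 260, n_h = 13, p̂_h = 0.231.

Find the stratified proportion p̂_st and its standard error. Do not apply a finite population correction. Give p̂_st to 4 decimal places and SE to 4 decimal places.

N = 1960; stratum weights W_h = N_h/N.
p̂_st = Σ W_h p̂_h = (880·0.147 + 540·0.595 + 280·0.368 + 260·0.231)/1960 = 0.31314
V̂(p̂_st) = Σ W_h² p̂_h(1−p̂_h)/(n_h−1):
  stratum 1: (880/1960)²·0.147·0.853/101 = 0.000250264
  stratum 2: (540/1960)²·0.595·0.405/73 = 0.000250567
  stratum 3: (280/1960)²·0.368·0.632/37 = 0.000128282
  stratum 4: (260/1960)²·0.231·0.769/12 = 0.00026049
V̂(p̂_st) = 0.000889604; SE = √V̂ = 0.0298262

p̂_st ≈ 0.3131, SE ≈ 0.0298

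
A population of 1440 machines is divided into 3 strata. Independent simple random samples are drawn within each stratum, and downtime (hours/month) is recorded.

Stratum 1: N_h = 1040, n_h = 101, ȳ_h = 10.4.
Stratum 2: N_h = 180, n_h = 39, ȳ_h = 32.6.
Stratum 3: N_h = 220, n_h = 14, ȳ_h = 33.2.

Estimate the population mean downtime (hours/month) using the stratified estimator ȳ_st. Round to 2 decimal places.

N = Σ N_h = 1440. Stratum weights W_h = N_h/N.
ȳ_st = (1040·10.4 + 180·32.6 + 220·33.2) / 1440 = 16.6583

ȳ_st ≈ 16.66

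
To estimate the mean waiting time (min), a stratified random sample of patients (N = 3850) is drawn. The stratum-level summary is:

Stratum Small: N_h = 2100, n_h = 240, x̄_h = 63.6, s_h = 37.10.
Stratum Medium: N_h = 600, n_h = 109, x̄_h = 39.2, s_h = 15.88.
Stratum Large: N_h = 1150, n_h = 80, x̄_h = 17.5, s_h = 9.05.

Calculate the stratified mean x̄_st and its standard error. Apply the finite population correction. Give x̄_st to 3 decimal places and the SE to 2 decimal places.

x̄_st ≈ 46.027, SE ≈ 1.28

x̄_st = Σ W_h x̄_h = (2100·63.6 + 600·39.2 + 1150·17.5)/3850 = 46.02727
V̂(x̄_st) = Σ W_h² (1 − n_h/N_h) s_h²/n_h, with W_h = N_h/N and N = 3850:
  stratum Small: (2100/3850)²·(1 − 240/2100)·37.10²/240 = 1.51129
  stratum Medium: (600/3850)²·(1 − 109/600)·15.88²/109 = 0.0459818
  stratum Large: (1150/3850)²·(1 − 80/1150)·9.05²/80 = 0.0849899
V̂(x̄_st) = 1.64226
SE(x̄_st) = √1.64226 = 1.28151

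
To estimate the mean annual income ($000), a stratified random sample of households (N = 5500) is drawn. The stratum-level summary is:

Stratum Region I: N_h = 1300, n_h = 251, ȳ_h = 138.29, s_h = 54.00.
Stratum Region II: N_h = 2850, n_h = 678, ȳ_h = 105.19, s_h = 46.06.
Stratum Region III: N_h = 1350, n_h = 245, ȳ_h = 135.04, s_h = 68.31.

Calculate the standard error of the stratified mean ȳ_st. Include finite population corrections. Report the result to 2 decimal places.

SE(ȳ_st) ≈ 1.45

V̂(ȳ_st) = Σ W_h² (1 − n_h/N_h) s_h²/n_h, with W_h = N_h/N and N = 5500:
  stratum Region I: (1300/5500)²·(1 − 251/1300)·54.00²/251 = 0.52373
  stratum Region II: (2850/5500)²·(1 − 678/2850)·46.06²/678 = 0.640321
  stratum Region III: (1350/5500)²·(1 − 245/1350)·68.31²/245 = 0.939233
V̂(ȳ_st) = 2.10328
SE(ȳ_st) = √2.10328 = 1.45027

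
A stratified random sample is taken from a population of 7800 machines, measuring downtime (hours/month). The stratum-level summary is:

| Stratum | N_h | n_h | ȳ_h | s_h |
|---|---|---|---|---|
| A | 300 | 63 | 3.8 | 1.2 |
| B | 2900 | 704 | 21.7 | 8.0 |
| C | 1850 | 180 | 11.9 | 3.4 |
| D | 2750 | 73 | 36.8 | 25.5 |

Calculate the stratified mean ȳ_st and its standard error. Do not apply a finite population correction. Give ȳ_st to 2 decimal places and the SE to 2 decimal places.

ȳ_st = Σ W_h ȳ_h = (300·3.8 + 2900·21.7 + 1850·11.9 + 2750·36.8)/7800 = 24.01090
V̂(ȳ_st) = Σ W_h² s_h²/n_h, with W_h = N_h/N and N = 7800:
  stratum A: (300/7800)²·1.2²/63 = 3.38123e-05
  stratum B: (2900/7800)²·8.0²/704 = 0.0125665
  stratum C: (1850/7800)²·3.4²/180 = 0.00361276
  stratum D: (2750/7800)²·25.5²/73 = 1.10722
V̂(ȳ_st) = 1.12343
SE(ȳ_st) = √1.12343 = 1.05992

ȳ_st ≈ 24.01, SE ≈ 1.06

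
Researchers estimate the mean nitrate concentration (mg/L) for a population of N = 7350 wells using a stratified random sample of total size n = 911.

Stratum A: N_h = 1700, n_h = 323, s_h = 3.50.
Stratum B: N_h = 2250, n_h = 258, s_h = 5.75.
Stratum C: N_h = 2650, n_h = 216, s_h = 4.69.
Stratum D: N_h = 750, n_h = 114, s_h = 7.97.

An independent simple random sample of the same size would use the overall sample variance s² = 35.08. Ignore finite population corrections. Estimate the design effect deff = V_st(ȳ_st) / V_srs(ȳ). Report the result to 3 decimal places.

V̂(ȳ_st) = Σ W_h² s_h²/n_h, with W_h = N_h/N and N = 7350:
  stratum A: (1700/7350)²·3.50²/323 = 0.00202888
  stratum B: (2250/7350)²·5.75²/258 = 0.012009
  stratum C: (2650/7350)²·4.69²/216 = 0.0132376
  stratum D: (750/7350)²·7.97²/114 = 0.00580176
V_st = 0.0330772
V_srs = s²/n = 35.08/911 = 0.0385071
deff = V_st / V_srs = 0.0330772/0.0385071 = 0.8590

deff ≈ 0.859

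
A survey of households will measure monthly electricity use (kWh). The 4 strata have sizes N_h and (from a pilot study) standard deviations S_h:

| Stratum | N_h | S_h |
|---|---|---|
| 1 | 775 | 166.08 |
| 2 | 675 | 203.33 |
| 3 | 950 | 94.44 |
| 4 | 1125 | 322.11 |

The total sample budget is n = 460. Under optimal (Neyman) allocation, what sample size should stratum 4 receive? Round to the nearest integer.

232

Neyman allocation: n_h = n · N_h S_h / Σ N_i S_i, with n = 460.
  stratum 1: N_h·S_h = 775·166.08 = 128712.00
  stratum 2: N_h·S_h = 675·203.33 = 137247.75
  stratum 3: N_h·S_h = 950·94.44 = 89718.00
  stratum 4: N_h·S_h = 1125·322.11 = 362373.75
Σ N_h S_h = 718051.50
n for stratum 4 = 460·362373.75/718051.50 = 232.145 → 232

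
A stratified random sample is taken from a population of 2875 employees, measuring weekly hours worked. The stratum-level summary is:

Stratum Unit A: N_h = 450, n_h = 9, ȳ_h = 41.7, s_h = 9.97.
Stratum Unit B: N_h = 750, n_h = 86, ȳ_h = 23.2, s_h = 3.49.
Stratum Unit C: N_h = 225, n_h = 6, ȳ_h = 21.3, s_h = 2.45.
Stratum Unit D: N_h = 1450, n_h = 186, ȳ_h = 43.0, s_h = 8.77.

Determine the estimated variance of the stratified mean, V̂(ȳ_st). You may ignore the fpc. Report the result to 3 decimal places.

V̂(ȳ_st) ≈ 0.392

V̂(ȳ_st) = Σ W_h² s_h²/n_h, with W_h = N_h/N and N = 2875:
  stratum Unit A: (450/2875)²·9.97²/9 = 0.270581
  stratum Unit B: (750/2875)²·3.49²/86 = 0.00963827
  stratum Unit C: (225/2875)²·2.45²/6 = 0.00612732
  stratum Unit D: (1450/2875)²·8.77²/186 = 0.105183
V̂(ȳ_st) = 0.39153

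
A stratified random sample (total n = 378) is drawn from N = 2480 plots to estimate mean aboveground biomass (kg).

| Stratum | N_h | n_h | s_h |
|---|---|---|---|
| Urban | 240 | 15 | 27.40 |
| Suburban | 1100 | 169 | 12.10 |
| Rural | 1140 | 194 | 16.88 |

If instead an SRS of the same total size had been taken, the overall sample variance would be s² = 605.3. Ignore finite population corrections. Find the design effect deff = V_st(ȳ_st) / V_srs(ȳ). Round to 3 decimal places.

deff ≈ 0.593

V̂(ȳ_st) = Σ W_h² s_h²/n_h, with W_h = N_h/N and N = 2480:
  stratum Urban: (240/2480)²·27.40²/15 = 0.468737
  stratum Suburban: (1100/2480)²·12.10²/169 = 0.170438
  stratum Rural: (1140/2480)²·16.88²/194 = 0.310348
V_st = 0.949523
V_srs = s²/n = 605.3/378 = 1.60132
deff = V_st / V_srs = 0.949523/1.60132 = 0.5930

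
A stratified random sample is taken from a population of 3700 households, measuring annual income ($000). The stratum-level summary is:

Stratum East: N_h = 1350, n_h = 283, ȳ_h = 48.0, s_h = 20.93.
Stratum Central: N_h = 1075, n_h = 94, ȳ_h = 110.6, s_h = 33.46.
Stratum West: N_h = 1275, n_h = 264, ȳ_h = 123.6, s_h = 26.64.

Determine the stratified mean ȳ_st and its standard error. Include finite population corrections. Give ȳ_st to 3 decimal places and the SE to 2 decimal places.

ȳ_st ≈ 92.239, SE ≈ 1.15

ȳ_st = Σ W_h ȳ_h = (1350·48.0 + 1075·110.6 + 1275·123.6)/3700 = 92.23919
V̂(ȳ_st) = Σ W_h² (1 − n_h/N_h) s_h²/n_h, with W_h = N_h/N and N = 3700:
  stratum East: (1350/3700)²·(1 − 283/1350)·20.93²/283 = 0.162872
  stratum Central: (1075/3700)²·(1 − 94/1075)·33.46²/94 = 0.917483
  stratum West: (1275/3700)²·(1 − 264/1275)·26.64²/264 = 0.253118
V̂(ȳ_st) = 1.33347
SE(ȳ_st) = √1.33347 = 1.15476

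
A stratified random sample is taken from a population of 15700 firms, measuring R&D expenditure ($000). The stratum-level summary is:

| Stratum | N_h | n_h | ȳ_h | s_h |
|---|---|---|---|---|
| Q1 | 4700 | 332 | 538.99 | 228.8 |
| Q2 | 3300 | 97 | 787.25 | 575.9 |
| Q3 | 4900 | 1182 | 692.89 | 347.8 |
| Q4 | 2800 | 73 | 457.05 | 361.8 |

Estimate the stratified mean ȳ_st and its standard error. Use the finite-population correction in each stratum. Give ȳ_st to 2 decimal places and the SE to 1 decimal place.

ȳ_st = Σ W_h ȳ_h = (4700·538.99 + 3300·787.25 + 4900·692.89 + 2800·457.05)/15700 = 624.59102
V̂(ȳ_st) = Σ W_h² (1 − n_h/N_h) s_h²/n_h, with W_h = N_h/N and N = 15700:
  stratum Q1: (4700/15700)²·(1 − 332/4700)·228.8²/332 = 13.1327
  stratum Q2: (3300/15700)²·(1 − 97/3300)·575.9²/97 = 146.62
  stratum Q3: (4900/15700)²·(1 − 1182/4900)·347.8²/1182 = 7.56394
  stratum Q4: (2800/15700)²·(1 − 73/2800)·361.8²/73 = 55.5467
V̂(ȳ_st) = 222.864
SE(ȳ_st) = √222.864 = 14.9286

ȳ_st ≈ 624.59, SE ≈ 14.9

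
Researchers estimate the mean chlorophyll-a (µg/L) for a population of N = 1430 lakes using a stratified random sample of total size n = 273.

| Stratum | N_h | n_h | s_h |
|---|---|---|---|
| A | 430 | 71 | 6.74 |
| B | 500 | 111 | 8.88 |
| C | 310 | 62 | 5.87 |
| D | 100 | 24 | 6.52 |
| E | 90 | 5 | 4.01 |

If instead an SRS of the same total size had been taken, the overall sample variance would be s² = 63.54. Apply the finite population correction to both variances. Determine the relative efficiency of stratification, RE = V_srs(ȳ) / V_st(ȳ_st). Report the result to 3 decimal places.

V̂(ȳ_st) = Σ W_h² (1 − n_h/N_h) s_h²/n_h, with W_h = N_h/N and N = 1430:
  stratum A: (430/1430)²·(1 − 71/430)·6.74²/71 = 0.0483006
  stratum B: (500/1430)²·(1 − 111/500)·8.88²/111 = 0.0675695
  stratum C: (310/1430)²·(1 − 62/310)·5.87²/62 = 0.0208942
  stratum D: (100/1430)²·(1 − 24/100)·6.52²/24 = 0.00658302
  stratum E: (90/1430)²·(1 − 5/90)·4.01²/5 = 0.0120312
V_st = 0.155378
V_srs = (1 − 273/1430)·63.54/273 = 0.188314
Relative efficiency = V_srs / V_st = 0.188314/0.155378 = 1.2120

RE ≈ 1.212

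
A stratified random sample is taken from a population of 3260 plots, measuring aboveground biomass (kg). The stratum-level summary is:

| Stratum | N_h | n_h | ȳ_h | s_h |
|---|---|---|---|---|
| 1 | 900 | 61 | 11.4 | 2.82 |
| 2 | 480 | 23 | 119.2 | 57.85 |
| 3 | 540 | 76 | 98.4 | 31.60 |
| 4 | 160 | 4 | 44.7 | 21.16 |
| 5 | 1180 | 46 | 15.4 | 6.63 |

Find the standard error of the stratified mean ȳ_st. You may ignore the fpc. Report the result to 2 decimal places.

V̂(ȳ_st) = Σ W_h² s_h²/n_h, with W_h = N_h/N and N = 3260:
  stratum 1: (900/3260)²·2.82²/61 = 0.00993615
  stratum 2: (480/3260)²·57.85²/23 = 3.15447
  stratum 3: (540/3260)²·31.60²/76 = 0.360506
  stratum 4: (160/3260)²·21.16²/4 = 0.269635
  stratum 5: (1180/3260)²·6.63²/46 = 0.125198
V̂(ȳ_st) = 3.91974
SE(ȳ_st) = √3.91974 = 1.97983

SE(ȳ_st) ≈ 1.98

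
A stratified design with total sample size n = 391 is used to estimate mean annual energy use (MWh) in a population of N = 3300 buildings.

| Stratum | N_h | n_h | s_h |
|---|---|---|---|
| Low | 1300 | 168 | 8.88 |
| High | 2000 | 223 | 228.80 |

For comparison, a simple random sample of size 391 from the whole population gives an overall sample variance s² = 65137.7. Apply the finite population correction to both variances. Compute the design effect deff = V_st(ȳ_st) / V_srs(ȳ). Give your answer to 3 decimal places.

V̂(ȳ_st) = Σ W_h² (1 − n_h/N_h) s_h²/n_h, with W_h = N_h/N and N = 3300:
  stratum Low: (1300/3300)²·(1 − 168/1300)·8.88²/168 = 0.0634276
  stratum High: (2000/3300)²·(1 − 223/2000)·228.80²/223 = 76.612
V_st = 76.6754
V_srs = (1 − 391/3300)·65137.7/391 = 146.854
deff = V_st / V_srs = 76.6754/146.854 = 0.5221

deff ≈ 0.522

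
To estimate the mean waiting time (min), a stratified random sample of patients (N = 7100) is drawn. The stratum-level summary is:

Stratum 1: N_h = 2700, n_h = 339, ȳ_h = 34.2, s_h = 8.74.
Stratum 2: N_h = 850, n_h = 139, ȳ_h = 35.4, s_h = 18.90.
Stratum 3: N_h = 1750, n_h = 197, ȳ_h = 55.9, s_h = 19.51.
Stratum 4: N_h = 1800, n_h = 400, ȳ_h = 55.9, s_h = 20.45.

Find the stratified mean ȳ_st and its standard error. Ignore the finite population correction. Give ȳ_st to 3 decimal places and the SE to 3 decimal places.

ȳ_st ≈ 45.194, SE ≈ 0.504

ȳ_st = Σ W_h ȳ_h = (2700·34.2 + 850·35.4 + 1750·55.9 + 1800·55.9)/7100 = 45.19366
V̂(ȳ_st) = Σ W_h² s_h²/n_h, with W_h = N_h/N and N = 7100:
  stratum 1: (2700/7100)²·8.74²/339 = 0.0325862
  stratum 2: (850/7100)²·18.90²/139 = 0.0368324
  stratum 3: (1750/7100)²·19.51²/197 = 0.117384
  stratum 4: (1800/7100)²·20.45²/400 = 0.0671978
V̂(ȳ_st) = 0.254
SE(ȳ_st) = √0.254 = 0.503984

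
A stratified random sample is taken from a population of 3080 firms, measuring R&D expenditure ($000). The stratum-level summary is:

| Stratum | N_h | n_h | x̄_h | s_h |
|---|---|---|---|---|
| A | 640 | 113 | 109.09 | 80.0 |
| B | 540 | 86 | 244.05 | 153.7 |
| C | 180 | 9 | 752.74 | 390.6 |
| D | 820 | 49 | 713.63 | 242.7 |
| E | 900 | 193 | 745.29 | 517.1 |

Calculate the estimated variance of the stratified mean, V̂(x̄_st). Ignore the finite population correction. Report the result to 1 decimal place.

V̂(x̄_st) ≈ 272.3

V̂(x̄_st) = Σ W_h² s_h²/n_h, with W_h = N_h/N and N = 3080:
  stratum A: (640/3080)²·80.0²/113 = 2.44546
  stratum B: (540/3080)²·153.7²/86 = 8.44375
  stratum C: (180/3080)²·390.6²/9 = 57.8983
  stratum D: (820/3080)²·242.7²/49 = 85.2059
  stratum E: (900/3080)²·517.1²/193 = 118.297
V̂(x̄_st) = 272.291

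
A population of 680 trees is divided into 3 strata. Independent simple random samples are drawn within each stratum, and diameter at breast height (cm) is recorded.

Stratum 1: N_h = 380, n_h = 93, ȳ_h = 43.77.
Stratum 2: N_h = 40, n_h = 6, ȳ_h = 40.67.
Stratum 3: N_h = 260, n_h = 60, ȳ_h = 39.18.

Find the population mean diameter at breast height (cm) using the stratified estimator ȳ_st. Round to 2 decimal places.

N = Σ N_h = 680. Stratum weights W_h = N_h/N.
ȳ_st = (380·43.77 + 40·40.67 + 260·39.18) / 680 = 41.8326

ȳ_st ≈ 41.83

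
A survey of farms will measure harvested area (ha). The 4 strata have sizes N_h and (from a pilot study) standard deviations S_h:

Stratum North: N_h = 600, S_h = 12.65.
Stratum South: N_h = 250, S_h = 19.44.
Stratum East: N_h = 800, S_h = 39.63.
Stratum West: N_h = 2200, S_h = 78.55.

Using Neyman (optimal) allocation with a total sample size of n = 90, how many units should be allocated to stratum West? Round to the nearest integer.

72

Neyman allocation: n_h = n · N_h S_h / Σ N_i S_i, with n = 90.
  stratum North: N_h·S_h = 600·12.65 = 7590.00
  stratum South: N_h·S_h = 250·19.44 = 4860.00
  stratum East: N_h·S_h = 800·39.63 = 31704.00
  stratum West: N_h·S_h = 2200·78.55 = 172810.00
Σ N_h S_h = 216964.00
n for stratum West = 90·172810.00/216964.00 = 71.684 → 72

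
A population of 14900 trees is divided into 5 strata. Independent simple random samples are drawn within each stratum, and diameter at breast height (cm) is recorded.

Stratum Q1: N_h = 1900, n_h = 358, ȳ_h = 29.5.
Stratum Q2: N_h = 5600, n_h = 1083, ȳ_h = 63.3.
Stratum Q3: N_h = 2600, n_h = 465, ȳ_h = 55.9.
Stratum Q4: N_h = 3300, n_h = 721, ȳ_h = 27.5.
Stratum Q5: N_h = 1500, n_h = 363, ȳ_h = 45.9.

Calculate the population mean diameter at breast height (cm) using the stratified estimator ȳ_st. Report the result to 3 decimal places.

N = Σ N_h = 14900. Stratum weights W_h = N_h/N.
ȳ_st = (1900·29.5 + 5600·63.3 + 2600·55.9 + 3300·27.5 + 1500·45.9) / 14900 = 48.01812

ȳ_st ≈ 48.018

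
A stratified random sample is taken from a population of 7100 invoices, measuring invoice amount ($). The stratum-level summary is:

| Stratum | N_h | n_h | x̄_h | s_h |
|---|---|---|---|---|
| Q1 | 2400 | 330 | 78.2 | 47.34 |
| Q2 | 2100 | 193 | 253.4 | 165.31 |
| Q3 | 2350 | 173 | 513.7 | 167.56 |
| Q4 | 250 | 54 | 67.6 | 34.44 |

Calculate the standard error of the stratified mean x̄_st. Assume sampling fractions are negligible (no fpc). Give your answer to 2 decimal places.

V̂(x̄_st) = Σ W_h² s_h²/n_h, with W_h = N_h/N and N = 7100:
  stratum Q1: (2400/7100)²·47.34²/330 = 0.775976
  stratum Q2: (2100/7100)²·165.31²/193 = 12.3869
  stratum Q3: (2350/7100)²·167.56²/173 = 17.7793
  stratum Q4: (250/7100)²·34.44²/54 = 0.027233
V̂(x̄_st) = 30.9694
SE(x̄_st) = √30.9694 = 5.56501

SE(x̄_st) ≈ 5.57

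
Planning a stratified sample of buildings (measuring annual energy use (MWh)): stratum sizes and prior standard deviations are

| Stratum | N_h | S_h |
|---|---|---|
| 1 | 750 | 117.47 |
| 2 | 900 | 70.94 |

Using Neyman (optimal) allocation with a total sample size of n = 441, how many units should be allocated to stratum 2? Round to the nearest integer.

Neyman allocation: n_h = n · N_h S_h / Σ N_i S_i, with n = 441.
  stratum 1: N_h·S_h = 750·117.47 = 88102.50
  stratum 2: N_h·S_h = 900·70.94 = 63846.00
Σ N_h S_h = 151948.50
n for stratum 2 = 441·63846.00/151948.50 = 185.300 → 185

185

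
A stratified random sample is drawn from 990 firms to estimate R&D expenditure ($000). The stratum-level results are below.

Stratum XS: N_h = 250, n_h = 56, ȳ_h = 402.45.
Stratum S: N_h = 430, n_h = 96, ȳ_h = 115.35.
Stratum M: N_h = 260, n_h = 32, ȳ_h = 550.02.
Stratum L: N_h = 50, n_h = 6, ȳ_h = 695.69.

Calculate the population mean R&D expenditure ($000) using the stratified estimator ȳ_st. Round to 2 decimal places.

ȳ_st ≈ 331.32

N = Σ N_h = 990. Stratum weights W_h = N_h/N.
ȳ_st = (250·402.45 + 430·115.35 + 260·550.02 + 50·695.69) / 990 = 331.3159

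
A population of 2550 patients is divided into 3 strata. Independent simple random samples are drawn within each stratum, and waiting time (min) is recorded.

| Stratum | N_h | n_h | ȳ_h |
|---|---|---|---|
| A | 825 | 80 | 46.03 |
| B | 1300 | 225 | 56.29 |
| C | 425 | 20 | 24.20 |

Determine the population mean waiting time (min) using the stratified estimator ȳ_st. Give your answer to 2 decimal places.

N = Σ N_h = 2550. Stratum weights W_h = N_h/N.
ȳ_st = (825·46.03 + 1300·56.29 + 425·24.20) / 2550 = 47.6223

ȳ_st ≈ 47.62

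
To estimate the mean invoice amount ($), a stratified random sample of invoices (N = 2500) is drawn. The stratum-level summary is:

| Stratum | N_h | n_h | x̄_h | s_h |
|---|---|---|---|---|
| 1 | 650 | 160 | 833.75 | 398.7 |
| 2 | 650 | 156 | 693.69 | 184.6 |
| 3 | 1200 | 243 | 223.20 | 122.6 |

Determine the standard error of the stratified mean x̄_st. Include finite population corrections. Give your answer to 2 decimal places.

SE(x̄_st) ≈ 8.56

V̂(x̄_st) = Σ W_h² (1 − n_h/N_h) s_h²/n_h, with W_h = N_h/N and N = 2500:
  stratum 1: (650/2500)²·(1 − 160/650)·398.7²/160 = 50.6293
  stratum 2: (650/2500)²·(1 − 156/650)·184.6²/156 = 11.2227
  stratum 3: (1200/2500)²·(1 − 243/1200)·122.6²/243 = 11.3655
V̂(x̄_st) = 73.2175
SE(x̄_st) = √73.2175 = 8.55672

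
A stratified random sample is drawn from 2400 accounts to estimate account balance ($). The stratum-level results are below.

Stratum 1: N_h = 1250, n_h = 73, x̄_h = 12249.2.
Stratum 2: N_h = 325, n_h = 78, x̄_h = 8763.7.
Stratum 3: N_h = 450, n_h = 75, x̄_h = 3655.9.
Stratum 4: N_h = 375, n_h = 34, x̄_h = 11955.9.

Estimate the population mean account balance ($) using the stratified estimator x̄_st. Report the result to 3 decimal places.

N = Σ N_h = 2400. Stratum weights W_h = N_h/N.
x̄_st = (1250·12249.2 + 325·8763.7 + 450·3655.9 + 375·11955.9) / 2400 = 10120.13333

x̄_st ≈ 10120.133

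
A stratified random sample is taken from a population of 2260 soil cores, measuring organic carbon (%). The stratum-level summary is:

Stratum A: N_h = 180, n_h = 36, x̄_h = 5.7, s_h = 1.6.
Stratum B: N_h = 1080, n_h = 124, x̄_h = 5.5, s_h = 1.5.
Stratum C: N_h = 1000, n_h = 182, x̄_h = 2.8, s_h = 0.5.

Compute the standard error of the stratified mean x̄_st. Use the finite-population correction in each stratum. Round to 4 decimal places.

V̂(x̄_st) = Σ W_h² (1 − n_h/N_h) s_h²/n_h, with W_h = N_h/N and N = 2260:
  stratum A: (180/2260)²·(1 − 36/180)·1.6²/36 = 0.000360874
  stratum B: (1080/2260)²·(1 − 124/1080)·1.5²/124 = 0.00366797
  stratum C: (1000/2260)²·(1 − 182/1000)·0.5²/182 = 0.000219991
V̂(x̄_st) = 0.00424883
SE(x̄_st) = √0.00424883 = 0.0651831

SE(x̄_st) ≈ 0.0652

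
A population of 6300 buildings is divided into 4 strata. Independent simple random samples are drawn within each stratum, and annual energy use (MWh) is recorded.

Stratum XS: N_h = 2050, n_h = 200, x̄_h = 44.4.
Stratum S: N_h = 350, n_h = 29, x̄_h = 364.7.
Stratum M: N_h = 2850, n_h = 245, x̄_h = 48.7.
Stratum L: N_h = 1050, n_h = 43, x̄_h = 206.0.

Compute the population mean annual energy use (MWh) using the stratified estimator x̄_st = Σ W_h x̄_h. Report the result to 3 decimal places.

N = Σ N_h = 6300. Stratum weights W_h = N_h/N.
x̄_st = (2050·44.4 + 350·364.7 + 2850·48.7 + 1050·206.0) / 6300 = 91.07302

x̄_st ≈ 91.073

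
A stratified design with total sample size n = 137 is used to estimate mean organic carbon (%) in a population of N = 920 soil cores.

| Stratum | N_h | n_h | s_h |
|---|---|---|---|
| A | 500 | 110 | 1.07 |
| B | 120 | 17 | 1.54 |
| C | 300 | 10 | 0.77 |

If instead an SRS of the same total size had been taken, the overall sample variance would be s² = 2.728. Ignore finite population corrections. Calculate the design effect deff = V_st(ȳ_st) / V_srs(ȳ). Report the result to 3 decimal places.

V̂(ȳ_st) = Σ W_h² s_h²/n_h, with W_h = N_h/N and N = 920:
  stratum A: (500/920)²·1.07²/110 = 0.00307425
  stratum B: (120/920)²·1.54²/17 = 0.00237345
  stratum C: (300/920)²·0.77²/10 = 0.00630447
V_st = 0.0117522
V_srs = s²/n = 2.728/137 = 0.0199124
deff = V_st / V_srs = 0.0117522/0.0199124 = 0.5902

deff ≈ 0.590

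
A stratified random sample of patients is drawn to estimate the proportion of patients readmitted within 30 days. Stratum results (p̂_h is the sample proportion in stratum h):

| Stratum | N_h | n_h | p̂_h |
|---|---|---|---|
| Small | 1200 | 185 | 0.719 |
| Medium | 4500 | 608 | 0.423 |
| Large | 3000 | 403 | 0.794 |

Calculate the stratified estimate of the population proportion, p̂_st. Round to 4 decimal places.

N = 8700; stratum weights W_h = N_h/N.
p̂_st = Σ W_h p̂_h = (1200·0.719 + 4500·0.423 + 3000·0.794)/8700 = 0.59176

p̂_st ≈ 0.5918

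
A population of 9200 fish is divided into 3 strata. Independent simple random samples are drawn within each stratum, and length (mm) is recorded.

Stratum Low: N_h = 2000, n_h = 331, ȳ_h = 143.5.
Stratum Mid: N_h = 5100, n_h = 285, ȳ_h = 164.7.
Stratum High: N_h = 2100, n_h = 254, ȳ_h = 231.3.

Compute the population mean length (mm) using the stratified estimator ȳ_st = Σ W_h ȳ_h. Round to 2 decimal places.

ȳ_st ≈ 175.29

N = Σ N_h = 9200. Stratum weights W_h = N_h/N.
ȳ_st = (2000·143.5 + 5100·164.7 + 2100·231.3) / 9200 = 175.2935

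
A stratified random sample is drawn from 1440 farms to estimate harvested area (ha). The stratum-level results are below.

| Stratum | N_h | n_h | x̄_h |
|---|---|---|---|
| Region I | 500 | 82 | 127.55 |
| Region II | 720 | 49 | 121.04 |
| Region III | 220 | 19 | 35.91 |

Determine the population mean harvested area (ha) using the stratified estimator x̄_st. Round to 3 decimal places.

x̄_st ≈ 110.294

N = Σ N_h = 1440. Stratum weights W_h = N_h/N.
x̄_st = (500·127.55 + 720·121.04 + 220·35.91) / 1440 = 110.29444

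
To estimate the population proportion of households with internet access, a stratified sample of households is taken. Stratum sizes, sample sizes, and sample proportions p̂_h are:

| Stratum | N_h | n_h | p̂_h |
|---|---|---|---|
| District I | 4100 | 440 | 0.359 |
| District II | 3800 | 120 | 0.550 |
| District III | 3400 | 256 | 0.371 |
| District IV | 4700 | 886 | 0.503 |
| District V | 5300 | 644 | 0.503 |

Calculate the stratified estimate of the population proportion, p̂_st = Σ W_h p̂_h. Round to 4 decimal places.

p̂_st ≈ 0.4626

N = 21300; stratum weights W_h = N_h/N.
p̂_st = Σ W_h p̂_h = (4100·0.359 + 3800·0.550 + 3400·0.371 + 4700·0.503 + 5300·0.503)/21300 = 0.46260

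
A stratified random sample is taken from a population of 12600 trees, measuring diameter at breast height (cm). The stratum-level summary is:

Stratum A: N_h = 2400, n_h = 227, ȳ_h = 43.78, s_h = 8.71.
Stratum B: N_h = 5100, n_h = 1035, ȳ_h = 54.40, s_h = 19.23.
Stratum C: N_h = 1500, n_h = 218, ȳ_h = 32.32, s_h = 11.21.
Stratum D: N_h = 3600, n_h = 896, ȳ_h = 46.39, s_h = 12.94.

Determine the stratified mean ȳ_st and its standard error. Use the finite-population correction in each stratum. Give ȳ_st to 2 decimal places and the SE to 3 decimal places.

ȳ_st = Σ W_h ȳ_h = (2400·43.78 + 5100·54.40 + 1500·32.32 + 3600·46.39)/12600 = 47.46000
V̂(ȳ_st) = Σ W_h² (1 − n_h/N_h) s_h²/n_h, with W_h = N_h/N and N = 12600:
  stratum A: (2400/12600)²·(1 − 227/2400)·8.71²/227 = 0.0109784
  stratum B: (5100/12600)²·(1 − 1035/5100)·19.23²/1035 = 0.046656
  stratum C: (1500/12600)²·(1 − 218/1500)·11.21²/218 = 0.00698221
  stratum D: (3600/12600)²·(1 − 896/3600)·12.94²/896 = 0.0114585
V̂(ȳ_st) = 0.0760752
SE(ȳ_st) = √0.0760752 = 0.275817

ȳ_st ≈ 47.46, SE ≈ 0.276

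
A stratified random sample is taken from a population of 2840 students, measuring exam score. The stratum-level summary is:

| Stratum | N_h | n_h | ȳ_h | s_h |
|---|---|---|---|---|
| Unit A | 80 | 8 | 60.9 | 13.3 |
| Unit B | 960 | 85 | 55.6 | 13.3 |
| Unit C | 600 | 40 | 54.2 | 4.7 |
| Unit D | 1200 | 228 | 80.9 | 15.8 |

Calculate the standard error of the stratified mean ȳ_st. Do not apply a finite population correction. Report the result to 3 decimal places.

V̂(ȳ_st) = Σ W_h² s_h²/n_h, with W_h = N_h/N and N = 2840:
  stratum Unit A: (80/2840)²·13.3²/8 = 0.0175451
  stratum Unit B: (960/2840)²·13.3²/85 = 0.237788
  stratum Unit C: (600/2840)²·4.7²/40 = 0.0246491
  stratum Unit D: (1200/2840)²·15.8²/228 = 0.195481
V̂(ȳ_st) = 0.475464
SE(ȳ_st) = √0.475464 = 0.689539

SE(ȳ_st) ≈ 0.690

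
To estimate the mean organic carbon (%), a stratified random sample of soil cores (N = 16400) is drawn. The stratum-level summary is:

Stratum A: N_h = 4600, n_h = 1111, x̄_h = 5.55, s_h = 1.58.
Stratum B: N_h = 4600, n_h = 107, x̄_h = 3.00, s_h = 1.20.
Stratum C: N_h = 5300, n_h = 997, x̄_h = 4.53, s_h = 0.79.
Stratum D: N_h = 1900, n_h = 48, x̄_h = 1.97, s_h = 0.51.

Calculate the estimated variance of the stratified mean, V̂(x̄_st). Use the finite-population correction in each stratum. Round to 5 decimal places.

V̂(x̄_st) ≈ 0.00129

V̂(x̄_st) = Σ W_h² (1 − n_h/N_h) s_h²/n_h, with W_h = N_h/N and N = 16400:
  stratum A: (4600/16400)²·(1 − 1111/4600)·1.58²/1111 = 0.000134082
  stratum B: (4600/16400)²·(1 − 107/4600)·1.20²/107 = 0.00103415
  stratum C: (5300/16400)²·(1 − 997/5300)·0.79²/997 = 5.30785e-05
  stratum D: (1900/16400)²·(1 − 48/1900)·0.51²/48 = 7.08934e-05
V̂(x̄_st) = 0.00129221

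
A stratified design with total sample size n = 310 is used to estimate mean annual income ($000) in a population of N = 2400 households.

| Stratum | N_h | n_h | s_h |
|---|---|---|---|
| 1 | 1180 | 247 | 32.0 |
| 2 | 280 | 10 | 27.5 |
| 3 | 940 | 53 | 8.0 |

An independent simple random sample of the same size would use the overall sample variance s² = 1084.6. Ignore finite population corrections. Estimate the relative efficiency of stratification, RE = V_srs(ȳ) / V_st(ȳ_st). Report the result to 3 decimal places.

RE ≈ 1.578

V̂(ȳ_st) = Σ W_h² s_h²/n_h, with W_h = N_h/N and N = 2400:
  stratum 1: (1180/2400)²·32.0²/247 = 1.00218
  stratum 2: (280/2400)²·27.5²/10 = 1.02934
  stratum 3: (940/2400)²·8.0²/53 = 0.185241
V_st = 2.21676
V_srs = s²/n = 1084.6/310 = 3.49871
Relative efficiency = V_srs / V_st = 3.49871/2.21676 = 1.5783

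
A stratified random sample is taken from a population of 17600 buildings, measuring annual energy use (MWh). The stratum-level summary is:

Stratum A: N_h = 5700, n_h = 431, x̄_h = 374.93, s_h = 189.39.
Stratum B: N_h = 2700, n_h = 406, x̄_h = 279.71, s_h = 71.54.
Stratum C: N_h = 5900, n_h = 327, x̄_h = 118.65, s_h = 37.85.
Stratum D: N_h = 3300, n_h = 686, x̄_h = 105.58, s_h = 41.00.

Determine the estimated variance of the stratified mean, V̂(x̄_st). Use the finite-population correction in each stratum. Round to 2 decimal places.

V̂(x̄_st) ≈ 8.85

V̂(x̄_st) = Σ W_h² (1 − n_h/N_h) s_h²/n_h, with W_h = N_h/N and N = 17600:
  stratum A: (5700/17600)²·(1 − 431/5700)·189.39²/431 = 8.0689
  stratum B: (2700/17600)²·(1 − 406/2700)·71.54²/406 = 0.25206
  stratum C: (5900/17600)²·(1 − 327/5900)·37.85²/327 = 0.46505
  stratum D: (3300/17600)²·(1 − 686/3300)·41.00²/686 = 0.0682398
V̂(x̄_st) = 8.85425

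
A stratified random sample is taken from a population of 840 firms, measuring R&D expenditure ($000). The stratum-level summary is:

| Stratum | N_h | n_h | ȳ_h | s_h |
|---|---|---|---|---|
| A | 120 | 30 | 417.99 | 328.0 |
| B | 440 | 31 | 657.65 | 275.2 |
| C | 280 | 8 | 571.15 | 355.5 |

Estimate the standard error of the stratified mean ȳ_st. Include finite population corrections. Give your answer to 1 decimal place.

SE(ȳ_st) ≈ 48.8

V̂(ȳ_st) = Σ W_h² (1 − n_h/N_h) s_h²/n_h, with W_h = N_h/N and N = 840:
  stratum A: (120/840)²·(1 − 30/120)·328.0²/30 = 54.8898
  stratum B: (440/840)²·(1 − 31/440)·275.2²/31 = 623.093
  stratum C: (280/840)²·(1 − 8/280)·355.5²/8 = 1705.13
V̂(ȳ_st) = 2383.11
SE(ȳ_st) = √2383.11 = 48.8171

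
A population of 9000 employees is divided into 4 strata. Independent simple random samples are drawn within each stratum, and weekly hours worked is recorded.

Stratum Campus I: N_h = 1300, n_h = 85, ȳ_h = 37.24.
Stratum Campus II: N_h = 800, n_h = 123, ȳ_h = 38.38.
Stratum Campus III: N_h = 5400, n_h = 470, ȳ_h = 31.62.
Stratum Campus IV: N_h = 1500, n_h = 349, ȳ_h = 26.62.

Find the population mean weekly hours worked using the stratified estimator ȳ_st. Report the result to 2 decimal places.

N = Σ N_h = 9000. Stratum weights W_h = N_h/N.
ȳ_st = (1300·37.24 + 800·38.38 + 5400·31.62 + 1500·26.62) / 9000 = 32.1993

ȳ_st ≈ 32.20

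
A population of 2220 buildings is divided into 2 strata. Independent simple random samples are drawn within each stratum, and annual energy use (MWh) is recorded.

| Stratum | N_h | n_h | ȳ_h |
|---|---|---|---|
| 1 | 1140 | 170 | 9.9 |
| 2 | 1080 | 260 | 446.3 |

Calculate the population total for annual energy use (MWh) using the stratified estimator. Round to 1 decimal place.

τ̂_st = Σ N_h ȳ_h = 1140·9.9 + 1080·446.3 = 493290.0

τ̂_st ≈ 493290.0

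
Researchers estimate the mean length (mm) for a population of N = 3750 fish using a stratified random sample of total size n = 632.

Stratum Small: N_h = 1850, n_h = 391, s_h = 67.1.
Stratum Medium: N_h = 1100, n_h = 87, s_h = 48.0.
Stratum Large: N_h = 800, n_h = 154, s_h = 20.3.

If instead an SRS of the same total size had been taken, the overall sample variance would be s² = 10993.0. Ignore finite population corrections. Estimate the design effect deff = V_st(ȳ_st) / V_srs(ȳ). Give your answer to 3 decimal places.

V̂(ȳ_st) = Σ W_h² s_h²/n_h, with W_h = N_h/N and N = 3750:
  stratum Small: (1850/3750)²·67.1²/391 = 2.80252
  stratum Medium: (1100/3750)²·48.0²/87 = 2.27869
  stratum Large: (800/3750)²·20.3²/154 = 0.121784
V_st = 5.203
V_srs = s²/n = 10993.0/632 = 17.394
deff = V_st / V_srs = 5.203/17.394 = 0.2991

deff ≈ 0.299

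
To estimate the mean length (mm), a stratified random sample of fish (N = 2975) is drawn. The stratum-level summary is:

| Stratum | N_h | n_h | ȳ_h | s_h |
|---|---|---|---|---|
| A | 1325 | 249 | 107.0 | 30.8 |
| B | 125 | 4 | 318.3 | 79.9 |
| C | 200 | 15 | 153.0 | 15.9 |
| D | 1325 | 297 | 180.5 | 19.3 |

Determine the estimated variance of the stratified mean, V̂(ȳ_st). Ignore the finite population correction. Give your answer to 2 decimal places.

V̂(ȳ_st) = Σ W_h² s_h²/n_h, with W_h = N_h/N and N = 2975:
  stratum A: (1325/2975)²·30.8²/249 = 0.755718
  stratum B: (125/2975)²·79.9²/4 = 2.8176
  stratum C: (200/2975)²·15.9²/15 = 0.0761709
  stratum D: (1325/2975)²·19.3²/297 = 0.24878
V̂(ȳ_st) = 3.89827

V̂(ȳ_st) ≈ 3.90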